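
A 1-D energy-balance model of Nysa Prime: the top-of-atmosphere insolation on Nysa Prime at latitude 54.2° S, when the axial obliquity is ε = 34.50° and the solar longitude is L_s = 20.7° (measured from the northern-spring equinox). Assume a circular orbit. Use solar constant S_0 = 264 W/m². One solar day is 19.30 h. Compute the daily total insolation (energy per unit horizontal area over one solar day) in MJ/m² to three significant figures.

1.99 MJ/m²

Solar declination: sin δ = sin ε · sin L_s = sin 34.50° × sin 20.7° = 0.20021, so δ = +11.549°.
cos h₀ = −tan(-54.2°) tan(+11.549°) = 0.2833, h₀ = 1.2835 rad.
Bracket: h₀ sin ϕ sin δ + cos ϕ cos δ sin h₀ = 1.2835×-0.81106×0.20021 + 0.58496×0.97975×0.95902 = -0.208418 + 0.549628 = 0.341210.
Q̄ = (S_0/π) × [bracket] = (264/π) × 0.341210 = 28.673 W/m².
Daily total = Q̄ × 19.30 h × 3600 s/h = 28.673 × 19.30 × 3600 / 10⁶ = 1.992 MJ/m².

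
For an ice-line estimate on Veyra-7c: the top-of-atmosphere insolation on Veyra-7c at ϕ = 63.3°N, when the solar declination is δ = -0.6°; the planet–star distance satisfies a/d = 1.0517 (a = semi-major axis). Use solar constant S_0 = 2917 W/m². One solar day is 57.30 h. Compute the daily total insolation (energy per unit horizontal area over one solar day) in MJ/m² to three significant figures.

92.1 MJ/m²

cos h₀ = −tan(+63.3°) tan(-0.600°) = 0.0208, h₀ = 1.5500 rad.
Bracket: h₀ sin ϕ sin δ + cos ϕ cos δ sin h₀ = 1.5500×0.89337×-0.01047 + 0.44932×0.99995×0.99978 = -0.014498 + 0.449199 = 0.434701.
Inverse-square distance factor (a/d)² = 1.0517² = 1.106073.
Q̄ = (S_0/π) × 1.106073 × [bracket] = (2917/π) × 1.106073 × 0.434701 = 446.44 W/m².
Daily total = Q̄ × 57.30 h × 3600 s/h = 446.44 × 57.30 × 3600 / 10⁶ = 92.09 MJ/m².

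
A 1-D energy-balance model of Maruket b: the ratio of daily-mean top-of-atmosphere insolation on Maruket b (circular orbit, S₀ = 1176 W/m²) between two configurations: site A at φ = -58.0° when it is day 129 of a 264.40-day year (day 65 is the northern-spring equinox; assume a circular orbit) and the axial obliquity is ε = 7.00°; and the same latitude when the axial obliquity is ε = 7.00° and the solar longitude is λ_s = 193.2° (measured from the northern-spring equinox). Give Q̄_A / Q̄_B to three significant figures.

— Configuration A (φ=-58.0°):
Solar longitude: λ_s = 360° × (129 − 65)/264.40 = 87.141°.
sin δ = sin 7.00° × sin 87.141° = 0.12172, so δ = +6.991°.
cos H₀ = −tan(-58.0°) tan(+6.991°) = 0.1962, H₀ = 1.3733 rad.
Bracket: H₀ sin φ sin δ + cos φ cos δ sin H₀ = 1.3733×-0.84805×0.12172 + 0.52992×0.99256×0.98055 = -0.141758 + 0.515747 = 0.373989.
Q̄ = (S₀/π) × [bracket] = (1176/π) × 0.373989 = 140.00 W/m².
— Configuration B (φ=-58.0°):
Solar declination: sin δ = sin ε · sin λ_s = sin 7.00° × sin 193.2° = -0.02783, so δ = -1.595°.
cos H₀ = −tan(-58.0°) tan(-1.595°) = -0.0446, H₀ = 1.6154 rad.
Bracket: H₀ sin φ sin δ + cos φ cos δ sin H₀ = 1.6154×-0.84805×-0.02783 + 0.52992×0.99961×0.99901 = 0.038125 + 0.529189 = 0.567314.
Q̄ = (S₀/π) × [bracket] = (1176/π) × 0.567314 = 212.36 W/m².
Ratio Q̄_A / Q̄_B = 140.00 / 212.36 = 0.6593.

Q̄_A / Q̄_B ≈ 0.659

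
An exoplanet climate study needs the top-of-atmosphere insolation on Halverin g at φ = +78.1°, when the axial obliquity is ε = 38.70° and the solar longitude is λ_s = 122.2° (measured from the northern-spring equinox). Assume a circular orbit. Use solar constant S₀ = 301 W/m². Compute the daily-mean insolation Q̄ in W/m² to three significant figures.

Solar declination: sin δ = sin ε · sin λ_s = sin 38.70° × sin 122.2° = 0.52908, so δ = +31.943°.
cos H₀ = −tan(+78.1°) tan(+31.943°) = -2.9587 ≤ −1 ⇒ polar day, H₀ = π.
Bracket: H₀ sin φ sin δ + cos φ cos δ sin H₀ = 3.1416×0.97851×0.52908 + 0.20620×0.84857×0.00000 = 1.626438 + 0.000000 = 1.626438.
Q̄ = (S₀/π) × [bracket] = (301/π) × 1.626438 = 155.8 W/m².

Q̄ ≈ 156 W/m²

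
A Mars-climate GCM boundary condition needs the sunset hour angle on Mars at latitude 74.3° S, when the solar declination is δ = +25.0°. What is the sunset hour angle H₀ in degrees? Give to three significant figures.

H₀ = 0.00°

cos H₀ = −tan φ · tan δ = 1.6589 ≥ 1, so the Sun never rises (polar night) and H₀ = 0.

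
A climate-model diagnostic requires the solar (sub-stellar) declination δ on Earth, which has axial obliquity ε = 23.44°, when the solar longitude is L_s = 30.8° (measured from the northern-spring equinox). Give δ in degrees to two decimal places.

sin δ = sin ε · sin L_s = sin 23.44° × sin 30.8° = 0.203685.
δ = arcsin(0.203685) = +11.75°.

δ = +11.75°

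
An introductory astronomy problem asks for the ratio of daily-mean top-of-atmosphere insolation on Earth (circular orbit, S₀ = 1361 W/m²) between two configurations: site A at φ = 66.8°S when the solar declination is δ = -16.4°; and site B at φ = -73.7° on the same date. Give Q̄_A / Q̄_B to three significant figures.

Q̄_A / Q̄_B ≈ 1.03

— Configuration A (φ=-66.8°):
cos H₀ = −tan(-66.8°) tan(-16.400°) = -0.6867, H₀ = 2.3277 rad.
Bracket: H₀ sin φ sin δ + cos φ cos δ sin H₀ = 2.3277×-0.91914×-0.28234 + 0.39394×0.95931×0.72695 = 0.604061 + 0.274722 = 0.878783.
Q̄ = (S₀/π) × [bracket] = (1361/π) × 0.878783 = 380.71 W/m².
— Configuration B (φ=-73.7°):
cos H₀ = −tan(-73.7°) tan(-16.400°) = -1.0065 ≤ −1 ⇒ polar day, H₀ = π.
Bracket: H₀ sin φ sin δ + cos φ cos δ sin H₀ = 3.1416×-0.95981×-0.28234 + 0.28067×0.95931×0.00000 = 0.851351 + 0.000000 = 0.851351.
Q̄ = (S₀/π) × [bracket] = (1361/π) × 0.851351 = 368.82 W/m².
Ratio Q̄_A / Q̄_B = 380.71 / 368.82 = 1.032.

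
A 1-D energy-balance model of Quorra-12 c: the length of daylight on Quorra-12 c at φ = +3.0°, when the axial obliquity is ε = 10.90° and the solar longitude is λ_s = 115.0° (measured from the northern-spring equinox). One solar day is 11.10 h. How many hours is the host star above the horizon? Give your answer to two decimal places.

Solar declination: sin δ = sin ε · sin λ_s = sin 10.90° × sin 115.0° = 0.17138, so δ = +9.868°.
cos H₀ = −tan φ · tan δ = −tan(+3.0°) × tan(+9.868°) = -0.0091, so H₀ = 1.5799 rad = 90.52°.
Daylight = 2H₀/(2π) × 11.10 h = (1.5799/π) × 11.10 = 5.58 h.

5.58 h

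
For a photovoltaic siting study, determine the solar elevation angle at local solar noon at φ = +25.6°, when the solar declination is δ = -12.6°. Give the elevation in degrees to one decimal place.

At local noon the hour angle is zero, so the zenith angle equals |φ − δ| = |+25.6° − (-12.600°)| = 38.200°.
Elevation = 90° − 38.200° = 51.8°.

51.8°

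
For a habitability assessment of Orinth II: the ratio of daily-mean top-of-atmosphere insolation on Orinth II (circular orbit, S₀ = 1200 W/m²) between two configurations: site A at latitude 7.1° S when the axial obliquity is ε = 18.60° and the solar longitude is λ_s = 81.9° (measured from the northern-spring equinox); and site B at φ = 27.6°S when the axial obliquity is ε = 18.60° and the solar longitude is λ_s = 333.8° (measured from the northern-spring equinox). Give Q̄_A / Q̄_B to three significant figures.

— Configuration A (φ=-7.1°):
Solar declination: sin δ = sin ε · sin λ_s = sin 18.60° × sin 81.9° = 0.31578, so δ = +18.408°.
cos H₀ = −tan(-7.1°) tan(+18.408°) = 0.0415, H₀ = 1.5293 rad.
Bracket: H₀ sin φ sin δ + cos φ cos δ sin H₀ = 1.5293×-0.12360×0.31578 + 0.99233×0.94883×0.99914 = -0.059689 + 0.940743 = 0.881054.
Q̄ = (S₀/π) × [bracket] = (1200/π) × 0.881054 = 336.54 W/m².
— Configuration B (φ=-27.6°):
Solar declination: sin δ = sin ε · sin λ_s = sin 18.60° × sin 333.8° = -0.14082, so δ = -8.095°.
cos H₀ = −tan(-27.6°) tan(-8.095°) = -0.0744, H₀ = 1.6452 rad.
Bracket: H₀ sin φ sin δ + cos φ cos δ sin H₀ = 1.6452×-0.46330×-0.14082 + 0.88620×0.99003×0.99723 = 0.107336 + 0.874934 = 0.982270.
Q̄ = (S₀/π) × [bracket] = (1200/π) × 0.982270 = 375.20 W/m².
Ratio Q̄_A / Q̄_B = 336.54 / 375.20 = 0.8970.

Q̄_A / Q̄_B ≈ 0.897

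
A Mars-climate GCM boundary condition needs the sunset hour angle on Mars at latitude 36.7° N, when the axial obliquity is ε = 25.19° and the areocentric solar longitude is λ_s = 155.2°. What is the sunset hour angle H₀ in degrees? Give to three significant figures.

sin δ = sin 25.19° × sin 155.2° = 0.17853, so δ = +10.284°.
cos H₀ = −tan φ · tan δ = −tan(+36.7°) × tan(+10.284°) = -0.1352, so H₀ = 1.7065 rad = 97.77°.

H₀ = 97.8°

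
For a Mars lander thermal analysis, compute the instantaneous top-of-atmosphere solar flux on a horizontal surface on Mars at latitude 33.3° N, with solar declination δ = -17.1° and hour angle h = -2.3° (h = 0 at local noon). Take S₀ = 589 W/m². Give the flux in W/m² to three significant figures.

cos θ_z = sin φ sin δ + cos φ cos δ cos h = -0.161435 + 0.798215 = 0.636780.
Flux = S₀ · cos θ_z = 589 × 0.636780 = 375.1 W/m².

375 W/m²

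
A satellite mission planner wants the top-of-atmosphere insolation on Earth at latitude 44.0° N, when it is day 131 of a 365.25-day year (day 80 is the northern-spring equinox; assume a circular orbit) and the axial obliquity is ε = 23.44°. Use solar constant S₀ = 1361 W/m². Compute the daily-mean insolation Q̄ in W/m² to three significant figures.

Q̄ ≈ 456 W/m²

Solar longitude: λ_s = 360° × (131 − 80)/365.25 = 50.267°.
sin δ = sin 23.44° × sin 50.267° = 0.30591, so δ = +17.813°.
cos H₀ = −tan(+44.0°) tan(+17.813°) = -0.3103, H₀ = 1.8863 rad.
Bracket: H₀ sin φ sin δ + cos φ cos δ sin H₀ = 1.8863×0.69466×0.30591 + 0.71934×0.95206×0.95064 = 0.400845 + 0.651050 = 1.051895.
Q̄ = (S₀/π) × [bracket] = (1361/π) × 1.051895 = 455.7 W/m².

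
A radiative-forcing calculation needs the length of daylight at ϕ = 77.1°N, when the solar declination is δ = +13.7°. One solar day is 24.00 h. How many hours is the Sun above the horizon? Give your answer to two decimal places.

Sunrise equation: cos h₀ = −tan ϕ · tan δ = -1.0644 ≤ −1, so the Sun never sets (polar day) and h₀ = π.
Daylight = 2h₀/(2π) × 24.00 h = (3.1416/π) × 24.00 = 24.00 h.

24.00 h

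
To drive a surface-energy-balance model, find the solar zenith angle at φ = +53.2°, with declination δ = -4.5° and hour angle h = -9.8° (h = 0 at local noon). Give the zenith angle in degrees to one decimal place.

θ_z = 58.3°

cos θ_z = sin φ sin δ + cos φ cos δ cos h = -0.062825 + 0.588463 = 0.525638.
θ_z = arccos(0.525638) = 58.3°.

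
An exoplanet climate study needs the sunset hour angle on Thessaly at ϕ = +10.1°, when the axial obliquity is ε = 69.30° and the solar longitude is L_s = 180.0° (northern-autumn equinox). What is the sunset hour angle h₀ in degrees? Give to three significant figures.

h₀ = 90.0°

Solar declination: sin δ = sin ε · sin L_s = sin 69.30° × sin 180.0° = 0.00000, so δ = +0.000°.
cos h₀ = −tan ϕ · tan δ = −tan(+10.1°) × tan(+0.000°) = -0.0000, so h₀ = 1.5708 rad = 90.00°.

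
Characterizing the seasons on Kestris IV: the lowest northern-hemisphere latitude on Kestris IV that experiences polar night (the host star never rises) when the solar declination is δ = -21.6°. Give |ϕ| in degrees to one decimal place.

|ϕ| = 68.4°

Polar night requires cos h₀ = −tan ϕ tan δ ≥ 1, i.e. tan ϕ tan δ ≤ −1.
The boundary is |tan ϕ| · |tan δ| = 1, so |ϕ| = 90° − |δ| = 90° − 21.6° = 68.4° in the northern hemisphere.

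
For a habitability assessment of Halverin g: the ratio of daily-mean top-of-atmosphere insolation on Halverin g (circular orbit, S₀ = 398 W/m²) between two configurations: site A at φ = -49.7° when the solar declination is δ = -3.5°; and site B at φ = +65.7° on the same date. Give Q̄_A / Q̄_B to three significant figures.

Q̄_A / Q̄_B ≈ 2.20

— Configuration A (φ=-49.7°):
cos H₀ = −tan(-49.7°) tan(-3.500°) = -0.0721, H₀ = 1.6430 rad.
Bracket: H₀ sin φ sin δ + cos φ cos δ sin H₀ = 1.6430×-0.76267×-0.06105 + 0.64679×0.99813×0.99740 = 0.076500 + 0.643902 = 0.720402.
Q̄ = (S₀/π) × [bracket] = (398/π) × 0.720402 = 91.266 W/m².
— Configuration B (φ=+65.7°):
cos H₀ = −tan(+65.7°) tan(-3.500°) = 0.1355, H₀ = 1.4349 rad.
Bracket: H₀ sin φ sin δ + cos φ cos δ sin H₀ = 1.4349×0.91140×-0.06105 + 0.41151×0.99813×0.99078 = -0.079839 + 0.406953 = 0.327114.
Q̄ = (S₀/π) × [bracket] = (398/π) × 0.327114 = 41.441 W/m².
Ratio Q̄_A / Q̄_B = 91.266 / 41.441 = 2.202.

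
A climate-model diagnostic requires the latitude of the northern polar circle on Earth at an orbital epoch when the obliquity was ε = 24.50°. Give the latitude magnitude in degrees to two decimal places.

The polar circle is the lowest latitude that experiences at least one full rotation of continuous daylight at the northern-summer solstice; it lies at |φ| = 90° − ε = 90° − 24.50° = 65.50°.

65.50°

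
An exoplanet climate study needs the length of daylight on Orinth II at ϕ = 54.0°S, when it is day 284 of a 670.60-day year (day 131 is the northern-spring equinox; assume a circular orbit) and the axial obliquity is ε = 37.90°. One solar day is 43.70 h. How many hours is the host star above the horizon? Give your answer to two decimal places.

0.00 h

Solar longitude: L_s = 360° × (284 − 131)/670.60 = 82.135°.
sin δ = sin 37.90° × sin 82.135° = 0.60851, so δ = +37.482°.
cos h₀ = −tan ϕ · tan δ = 1.0554 ≥ 1, so the host star never rises (polar night) and h₀ = 0.
Daylight = 2h₀/(2π) × 43.70 h = (0.0000/π) × 43.70 = 0.00 h.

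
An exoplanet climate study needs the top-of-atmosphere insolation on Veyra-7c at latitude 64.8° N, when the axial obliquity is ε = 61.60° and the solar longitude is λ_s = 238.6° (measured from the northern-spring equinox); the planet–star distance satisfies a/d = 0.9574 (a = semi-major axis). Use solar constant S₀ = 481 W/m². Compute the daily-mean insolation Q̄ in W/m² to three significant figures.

Q̄ ≈ 0.00 W/m²

Solar declination: sin δ = sin ε · sin λ_s = sin 61.60° × sin 238.6° = -0.75082, so δ = -48.662°.
cos H₀ = −tan(+64.8°) tan(-48.662°) = 2.4157 ≥ 1 ⇒ polar night, H₀ = 0 and Q̄ = 0.
Inverse-square distance factor (a/d)² = 0.9574² = 0.916615.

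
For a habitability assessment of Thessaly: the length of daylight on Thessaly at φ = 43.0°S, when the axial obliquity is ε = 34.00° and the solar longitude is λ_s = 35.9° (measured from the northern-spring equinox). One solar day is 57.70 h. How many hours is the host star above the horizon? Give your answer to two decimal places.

Solar declination: sin δ = sin ε · sin λ_s = sin 34.00° × sin 35.9° = 0.32790, so δ = +19.141°.
cos H₀ = −tan φ · tan δ = −tan(-43.0°) × tan(+19.141°) = 0.3237, so H₀ = 1.2412 rad = 71.12°.
Daylight = 2H₀/(2π) × 57.70 h = (1.2412/π) × 57.70 = 22.80 h.

22.80 h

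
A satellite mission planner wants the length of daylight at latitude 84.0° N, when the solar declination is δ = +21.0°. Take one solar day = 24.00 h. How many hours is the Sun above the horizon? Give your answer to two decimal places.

Sunrise equation: cos H₀ = −tan φ · tan δ = -3.6522 ≤ −1, so the Sun never sets (polar day) and H₀ = π.
Daylight = 2H₀/(2π) × 24.00 h = (3.1416/π) × 24.00 = 24.00 h.

24.00 h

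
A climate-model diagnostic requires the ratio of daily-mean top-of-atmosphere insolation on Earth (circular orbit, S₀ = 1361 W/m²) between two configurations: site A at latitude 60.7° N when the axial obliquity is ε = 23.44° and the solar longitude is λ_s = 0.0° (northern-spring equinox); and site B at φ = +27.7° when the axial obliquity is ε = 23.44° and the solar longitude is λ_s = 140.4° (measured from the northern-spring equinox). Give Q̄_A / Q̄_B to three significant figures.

— Configuration A (φ=+60.7°):
Solar declination: sin δ = sin ε · sin λ_s = sin 23.44° × sin 0.0° = 0.00000, so δ = +0.000°.
cos H₀ = −tan(+60.7°) tan(+0.000°) = -0.0000, H₀ = 1.5708 rad.
Bracket: H₀ sin φ sin δ + cos φ cos δ sin H₀ = 1.5708×0.87207×0.00000 + 0.48938×1.00000×1.00000 = 0.000000 + 0.489380 = 0.489380.
Q̄ = (S₀/π) × [bracket] = (1361/π) × 0.489380 = 212.01 W/m².
— Configuration B (φ=+27.7°):
Solar declination: sin δ = sin ε · sin λ_s = sin 23.44° × sin 140.4° = 0.25356, so δ = +14.688°.
cos H₀ = −tan(+27.7°) tan(+14.688°) = -0.1376, H₀ = 1.7089 rad.
Bracket: H₀ sin φ sin δ + cos φ cos δ sin H₀ = 1.7089×0.46484×0.25356 + 0.88539×0.96732×0.99049 = 0.201419 + 0.848311 = 1.049730.
Q̄ = (S₀/π) × [bracket] = (1361/π) × 1.049730 = 454.76 W/m².
Ratio Q̄_A / Q̄_B = 212.01 / 454.76 = 0.4662.

Q̄_A / Q̄_B ≈ 0.466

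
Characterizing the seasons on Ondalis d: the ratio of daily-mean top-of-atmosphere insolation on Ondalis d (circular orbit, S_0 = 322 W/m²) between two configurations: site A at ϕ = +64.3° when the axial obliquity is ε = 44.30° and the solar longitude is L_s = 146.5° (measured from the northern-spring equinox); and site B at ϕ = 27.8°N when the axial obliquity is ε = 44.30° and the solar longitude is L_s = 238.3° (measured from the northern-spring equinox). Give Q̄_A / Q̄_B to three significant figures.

— Configuration A (ϕ=+64.3°):
Solar declination: sin δ = sin ε · sin L_s = sin 44.30° × sin 146.5° = 0.38548, so δ = +22.674°.
cos h₀ = −tan(+64.3°) tan(+22.674°) = -0.8681, h₀ = 2.6221 rad.
Bracket: h₀ sin ϕ sin δ + cos ϕ cos δ sin h₀ = 2.6221×0.90108×0.38548 + 0.43366×0.92272×0.49646 = 0.910782 + 0.198657 = 1.109439.
Q̄ = (S_0/π) × [bracket] = (322/π) × 1.109439 = 113.71 W/m².
— Configuration B (ϕ=+27.8°):
Solar declination: sin δ = sin ε · sin L_s = sin 44.30° × sin 238.3° = -0.59422, so δ = -36.457°.
cos h₀ = −tan(+27.8°) tan(-36.457°) = 0.3895, h₀ = 1.1707 rad.
Bracket: h₀ sin ϕ sin δ + cos ϕ cos δ sin h₀ = 1.1707×0.46639×-0.59422 + 0.88458×0.80430×0.92102 = -0.324446 + 0.655276 = 0.330830.
Q̄ = (S_0/π) × [bracket] = (322/π) × 0.330830 = 33.909 W/m².
Ratio Q̄_A / Q̄_B = 113.71 / 33.909 = 3.353.

Q̄_A / Q̄_B ≈ 3.35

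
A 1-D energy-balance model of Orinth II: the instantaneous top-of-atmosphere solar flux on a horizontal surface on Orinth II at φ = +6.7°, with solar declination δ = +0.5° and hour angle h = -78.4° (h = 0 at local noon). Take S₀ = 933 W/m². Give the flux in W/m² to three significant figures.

cos θ_z = sin φ sin δ + cos φ cos δ cos h = 0.001018 + 0.199697 = 0.200715.
Flux = S₀ · cos θ_z = 933 × 0.200715 = 187.3 W/m².

187 W/m²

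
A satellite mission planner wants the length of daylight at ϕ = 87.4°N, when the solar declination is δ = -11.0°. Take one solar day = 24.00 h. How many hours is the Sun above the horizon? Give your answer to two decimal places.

0.00 h

cos h₀ = −tan ϕ · tan δ = 4.2806 ≥ 1, so the Sun never rises (polar night) and h₀ = 0.
Daylight = 2h₀/(2π) × 24.00 h = (0.0000/π) × 24.00 = 0.00 h.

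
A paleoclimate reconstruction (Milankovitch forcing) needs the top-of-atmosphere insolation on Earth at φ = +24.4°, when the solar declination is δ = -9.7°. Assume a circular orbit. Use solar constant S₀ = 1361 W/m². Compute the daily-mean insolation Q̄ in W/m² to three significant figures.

cos H₀ = −tan(+24.4°) tan(-9.700°) = 0.0775, H₀ = 1.4932 rad.
Bracket: H₀ sin φ sin δ + cos φ cos δ sin H₀ = 1.4932×0.41310×-0.16849 + 0.91068×0.98570×0.99699 = -0.103932 + 0.894955 = 0.791023.
Q̄ = (S₀/π) × [bracket] = (1361/π) × 0.791023 = 342.7 W/m².

Q̄ ≈ 343 W/m²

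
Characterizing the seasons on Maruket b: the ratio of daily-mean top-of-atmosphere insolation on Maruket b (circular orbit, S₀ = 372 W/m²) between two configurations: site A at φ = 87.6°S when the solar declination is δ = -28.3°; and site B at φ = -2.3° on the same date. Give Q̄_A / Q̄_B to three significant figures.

Q̄_A / Q̄_B ≈ 1.64

— Configuration A (φ=-87.6°):
cos H₀ = −tan(-87.6°) tan(-28.300°) = -12.8469 ≤ −1 ⇒ polar day, H₀ = π.
Bracket: H₀ sin φ sin δ + cos φ cos δ sin H₀ = 3.1416×-0.99912×-0.47409 + 0.04188×0.88048×0.00000 = 1.488090 + 0.000000 = 1.488090.
Q̄ = (S₀/π) × [bracket] = (372/π) × 1.488090 = 176.21 W/m².
— Configuration B (φ=-2.3°):
cos H₀ = −tan(-2.3°) tan(-28.300°) = -0.0216, H₀ = 1.5924 rad.
Bracket: H₀ sin φ sin δ + cos φ cos δ sin H₀ = 1.5924×-0.04013×-0.47409 + 0.99919×0.88048×0.99977 = 0.030296 + 0.879564 = 0.909860.
Q̄ = (S₀/π) × [bracket] = (372/π) × 0.909860 = 107.74 W/m².
Ratio Q̄_A / Q̄_B = 176.21 / 107.74 = 1.636.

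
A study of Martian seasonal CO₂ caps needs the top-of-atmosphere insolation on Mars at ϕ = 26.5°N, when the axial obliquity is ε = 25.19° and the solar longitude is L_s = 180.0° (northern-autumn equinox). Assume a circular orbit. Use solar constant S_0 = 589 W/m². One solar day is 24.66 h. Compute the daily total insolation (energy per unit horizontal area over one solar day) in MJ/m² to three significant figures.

14.9 MJ/m²

Solar declination: sin δ = sin ε · sin L_s = sin 25.19° × sin 180.0° = 0.00000, so δ = +0.000°.
cos h₀ = −tan(+26.5°) tan(+0.000°) = -0.0000, h₀ = 1.5708 rad.
Bracket: h₀ sin ϕ sin δ + cos ϕ cos δ sin h₀ = 1.5708×0.44620×0.00000 + 0.89493×1.00000×1.00000 = 0.000000 + 0.894930 = 0.894930.
Q̄ = (S_0/π) × [bracket] = (589/π) × 0.894930 = 167.79 W/m².
Daily total = Q̄ × 24.66 h × 3600 s/h = 167.79 × 24.66 × 3600 / 10⁶ = 14.90 MJ/m².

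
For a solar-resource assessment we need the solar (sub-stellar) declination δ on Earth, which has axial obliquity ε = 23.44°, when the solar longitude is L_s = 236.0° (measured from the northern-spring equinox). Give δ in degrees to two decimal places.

sin δ = sin ε · sin L_s = sin 23.44° × sin 236.0° = -0.329782.
δ = arcsin(-0.329782) = -19.26°.

δ = -19.26°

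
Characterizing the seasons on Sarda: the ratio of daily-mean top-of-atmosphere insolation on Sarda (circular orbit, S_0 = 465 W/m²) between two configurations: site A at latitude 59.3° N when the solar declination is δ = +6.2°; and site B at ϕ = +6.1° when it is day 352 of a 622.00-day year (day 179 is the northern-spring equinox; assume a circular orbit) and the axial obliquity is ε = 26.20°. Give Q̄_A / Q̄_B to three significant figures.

— Configuration A (ϕ=+59.3°):
cos h₀ = −tan(+59.3°) tan(+6.200°) = -0.1830, h₀ = 1.7548 rad.
Bracket: h₀ sin ϕ sin δ + cos ϕ cos δ sin h₀ = 1.7548×0.85985×0.10800 + 0.51054×0.99415×0.98312 = 0.162957 + 0.498986 = 0.661943.
Q̄ = (S_0/π) × [bracket] = (465/π) × 0.661943 = 97.977 W/m².
— Configuration B (ϕ=+6.1°):
Solar longitude: L_s = 360° × (352 − 179)/622.00 = 100.129°.
sin δ = sin 26.20° × sin 100.129° = 0.43463, so δ = +25.761°.
cos h₀ = −tan(+6.1°) tan(+25.761°) = -0.0516, h₀ = 1.6224 rad.
Bracket: h₀ sin ϕ sin δ + cos ϕ cos δ sin h₀ = 1.6224×0.10626×0.43463 + 0.99434×0.90061×0.99867 = 0.074929 + 0.894322 = 0.969251.
Q̄ = (S_0/π) × [bracket] = (465/π) × 0.969251 = 143.46 W/m².
Ratio Q̄_A / Q̄_B = 97.977 / 143.46 = 0.6830.

Q̄_A / Q̄_B ≈ 0.683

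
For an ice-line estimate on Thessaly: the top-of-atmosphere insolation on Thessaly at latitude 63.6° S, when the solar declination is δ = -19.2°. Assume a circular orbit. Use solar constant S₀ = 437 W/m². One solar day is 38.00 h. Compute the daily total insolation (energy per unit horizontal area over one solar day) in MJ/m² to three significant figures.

18.9 MJ/m²

cos H₀ = −tan(-63.6°) tan(-19.200°) = -0.7015, H₀ = 2.3483 rad.
Bracket: H₀ sin φ sin δ + cos φ cos δ sin H₀ = 2.3483×-0.89571×-0.32887 + 0.44464×0.94438×0.71265 = 0.691744 + 0.299248 = 0.990992.
Q̄ = (S₀/π) × [bracket] = (437/π) × 0.990992 = 137.85 W/m².
Daily total = Q̄ × 38.00 h × 3600 s/h = 137.85 × 38.00 × 3600 / 10⁶ = 18.86 MJ/m².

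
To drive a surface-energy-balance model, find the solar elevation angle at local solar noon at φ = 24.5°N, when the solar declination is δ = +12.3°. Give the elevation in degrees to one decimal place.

At local noon the hour angle is zero, so the zenith angle equals |φ − δ| = |+24.5° − (+12.300°)| = 12.200°.
Elevation = 90° − 12.200° = 77.8°.

77.8°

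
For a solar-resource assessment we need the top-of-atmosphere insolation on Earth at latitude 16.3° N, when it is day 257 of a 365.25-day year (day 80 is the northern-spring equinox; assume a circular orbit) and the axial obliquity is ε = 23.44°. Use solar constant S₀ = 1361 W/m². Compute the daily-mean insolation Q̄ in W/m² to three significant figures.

Q̄ ≈ 423 W/m²

Solar longitude: λ_s = 360° × (257 − 80)/365.25 = 174.456°.
sin δ = sin 23.44° × sin 174.456° = 0.03843, so δ = +2.203°.
cos H₀ = −tan(+16.3°) tan(+2.203°) = -0.0112, H₀ = 1.5820 rad.
Bracket: H₀ sin φ sin δ + cos φ cos δ sin H₀ = 1.5820×0.28067×0.03843 + 0.95981×0.99926×0.99994 = 0.017064 + 0.959042 = 0.976106.
Q̄ = (S₀/π) × [bracket] = (1361/π) × 0.976106 = 422.9 W/m².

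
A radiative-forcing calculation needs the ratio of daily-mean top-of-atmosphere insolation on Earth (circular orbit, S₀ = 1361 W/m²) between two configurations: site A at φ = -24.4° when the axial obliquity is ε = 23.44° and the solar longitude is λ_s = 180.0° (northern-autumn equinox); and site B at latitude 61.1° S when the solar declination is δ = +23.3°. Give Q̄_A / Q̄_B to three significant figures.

— Configuration A (φ=-24.4°):
Solar declination: sin δ = sin ε · sin λ_s = sin 23.44° × sin 180.0° = 0.00000, so δ = +0.000°.
cos H₀ = −tan(-24.4°) tan(+0.000°) = 0.0000, H₀ = 1.5708 rad.
Bracket: H₀ sin φ sin δ + cos φ cos δ sin H₀ = 1.5708×-0.41310×0.00000 + 0.91068×1.00000×1.00000 = -0.000000 + 0.910680 = 0.910680.
Q̄ = (S₀/π) × [bracket] = (1361/π) × 0.910680 = 394.52 W/m².
— Configuration B (φ=-61.1°):
cos H₀ = −tan(-61.1°) tan(+23.300°) = 0.7802, H₀ = 0.6759 rad.
Bracket: H₀ sin φ sin δ + cos φ cos δ sin H₀ = 0.6759×-0.87546×0.39555 + 0.48328×0.91845×0.62559 = -0.234056 + 0.277680 = 0.043624.
Q̄ = (S₀/π) × [bracket] = (1361/π) × 0.043624 = 18.899 W/m².
Ratio Q̄_A / Q̄_B = 394.52 / 18.899 = 20.88.

Q̄_A / Q̄_B ≈ 20.9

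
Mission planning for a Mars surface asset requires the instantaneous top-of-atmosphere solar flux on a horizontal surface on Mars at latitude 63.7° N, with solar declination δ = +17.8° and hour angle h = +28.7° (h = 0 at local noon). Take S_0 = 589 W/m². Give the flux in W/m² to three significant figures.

379 W/m²

cos θ_z = sin ϕ sin δ + cos ϕ cos δ cos h = 0.274052 + 0.370034 = 0.644086.
Flux = S_0 · cos θ_z = 589 × 0.644086 = 379.4 W/m².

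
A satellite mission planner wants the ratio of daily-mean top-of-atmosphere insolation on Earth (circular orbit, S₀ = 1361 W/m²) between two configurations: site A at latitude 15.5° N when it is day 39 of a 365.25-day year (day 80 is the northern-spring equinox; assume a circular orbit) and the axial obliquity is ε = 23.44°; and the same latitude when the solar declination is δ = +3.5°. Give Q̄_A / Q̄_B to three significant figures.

Q̄_A / Q̄_B ≈ 0.836

— Configuration A (φ=+15.5°):
Solar longitude: λ_s = 360° × (39 − 80)/365.25 = -40.411°, i.e. -40.411° + 360° = 319.589°.
sin δ = sin 23.44° × sin 319.589° = -0.25787, so δ = -14.944°.
cos H₀ = −tan(+15.5°) tan(-14.944°) = 0.0740, H₀ = 1.4967 rad.
Bracket: H₀ sin φ sin δ + cos φ cos δ sin H₀ = 1.4967×0.26724×-0.25787 + 0.96363×0.96618×0.99726 = -0.103142 + 0.928489 = 0.825347.
Q̄ = (S₀/π) × [bracket] = (1361/π) × 0.825347 = 357.56 W/m².
— Configuration B (φ=+15.5°):
cos H₀ = −tan(+15.5°) tan(+3.500°) = -0.0170, H₀ = 1.5878 rad.
Bracket: H₀ sin φ sin δ + cos φ cos δ sin H₀ = 1.5878×0.26724×0.06105 + 0.96363×0.99813×0.99986 = 0.025905 + 0.961693 = 0.987598.
Q̄ = (S₀/π) × [bracket] = (1361/π) × 0.987598 = 427.85 W/m².
Ratio Q̄_A / Q̄_B = 357.56 / 427.85 = 0.8357.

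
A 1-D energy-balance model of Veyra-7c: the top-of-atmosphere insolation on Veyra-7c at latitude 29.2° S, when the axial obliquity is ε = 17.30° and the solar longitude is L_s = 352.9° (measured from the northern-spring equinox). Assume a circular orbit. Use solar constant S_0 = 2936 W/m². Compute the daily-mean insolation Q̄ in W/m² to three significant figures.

Solar declination: sin δ = sin ε · sin L_s = sin 17.30° × sin 352.9° = -0.03676, so δ = -2.106°.
cos h₀ = −tan(-29.2°) tan(-2.106°) = -0.0206, h₀ = 1.5914 rad.
Bracket: h₀ sin ϕ sin δ + cos ϕ cos δ sin h₀ = 1.5914×-0.48786×-0.03676 + 0.87292×0.99932×0.99979 = 0.028540 + 0.872143 = 0.900683.
Q̄ = (S_0/π) × [bracket] = (2936/π) × 0.900683 = 841.7 W/m².

Q̄ ≈ 842 W/m²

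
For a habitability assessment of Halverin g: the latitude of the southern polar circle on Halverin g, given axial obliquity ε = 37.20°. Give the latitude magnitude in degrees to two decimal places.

The polar circle is the lowest latitude that experiences at least one full rotation of continuous darkness at the northern-summer solstice; it lies at |ϕ| = 90° − ε = 90° − 37.20° = 52.80°.

52.80°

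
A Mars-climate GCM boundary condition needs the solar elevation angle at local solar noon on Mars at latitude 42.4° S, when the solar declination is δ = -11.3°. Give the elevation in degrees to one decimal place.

58.9°

At local noon the hour angle is zero, so the zenith angle equals |ϕ − δ| = |-42.4° − (-11.300°)| = 31.100°.
Elevation = 90° − 31.100° = 58.9°.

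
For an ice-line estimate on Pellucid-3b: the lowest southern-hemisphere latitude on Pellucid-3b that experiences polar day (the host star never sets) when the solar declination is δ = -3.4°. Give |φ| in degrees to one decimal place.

|φ| = 86.6°

Polar day requires cos H₀ = −tan φ tan δ ≤ −1, i.e. tan φ tan δ ≥ 1.
The boundary is |tan φ| · |tan δ| = 1, so |φ| = 90° − |δ| = 90° − 3.4° = 86.6° in the southern hemisphere.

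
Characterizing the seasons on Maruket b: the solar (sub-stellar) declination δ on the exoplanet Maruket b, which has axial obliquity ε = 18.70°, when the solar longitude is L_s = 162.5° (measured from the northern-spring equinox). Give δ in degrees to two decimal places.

δ = +5.53°

sin δ = sin ε · sin L_s = sin 18.70° × sin 162.5° = 0.096410.
δ = arcsin(0.096410) = +5.53°.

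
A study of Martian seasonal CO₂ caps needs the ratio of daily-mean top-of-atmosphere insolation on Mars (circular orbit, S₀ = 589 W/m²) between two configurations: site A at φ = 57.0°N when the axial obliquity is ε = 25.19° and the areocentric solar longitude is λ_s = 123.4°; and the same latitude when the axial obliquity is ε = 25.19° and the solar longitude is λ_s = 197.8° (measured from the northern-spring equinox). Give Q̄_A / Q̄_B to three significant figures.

— Configuration A (φ=+57.0°):
sin δ = sin 25.19° × sin 123.4° = 0.35533, so δ = +20.814°.
cos H₀ = −tan(+57.0°) tan(+20.814°) = -0.5854, H₀ = 2.1961 rad.
Bracket: H₀ sin φ sin δ + cos φ cos δ sin H₀ = 2.1961×0.83867×0.35533 + 0.54464×0.93474×0.81077 = 0.654448 + 0.412760 = 1.067208.
Q̄ = (S₀/π) × [bracket] = (589/π) × 1.067208 = 200.08 W/m².
— Configuration B (φ=+57.0°):
Solar declination: sin δ = sin ε · sin λ_s = sin 25.19° × sin 197.8° = -0.13011, so δ = -7.476°.
cos H₀ = −tan(+57.0°) tan(-7.476°) = 0.2021, H₀ = 1.3673 rad.
Bracket: H₀ sin φ sin δ + cos φ cos δ sin H₀ = 1.3673×0.83867×-0.13011 + 0.54464×0.99150×0.97937 = -0.149199 + 0.528870 = 0.379671.
Q̄ = (S₀/π) × [bracket] = (589/π) × 0.379671 = 71.182 W/m².
Ratio Q̄_A / Q̄_B = 200.08 / 71.182 = 2.811.

Q̄_A / Q̄_B ≈ 2.81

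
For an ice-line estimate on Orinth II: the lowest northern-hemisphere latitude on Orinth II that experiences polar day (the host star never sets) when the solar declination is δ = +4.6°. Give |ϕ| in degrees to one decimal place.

|ϕ| = 85.4°

Polar day requires cos h₀ = −tan ϕ tan δ ≤ −1, i.e. tan ϕ tan δ ≥ 1.
The boundary is |tan ϕ| · |tan δ| = 1, so |ϕ| = 90° − |δ| = 90° − 4.6° = 85.4° in the northern hemisphere.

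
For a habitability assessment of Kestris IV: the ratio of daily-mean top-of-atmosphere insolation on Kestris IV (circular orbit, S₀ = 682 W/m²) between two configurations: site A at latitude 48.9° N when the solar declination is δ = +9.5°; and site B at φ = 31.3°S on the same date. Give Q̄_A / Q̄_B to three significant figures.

— Configuration A (φ=+48.9°):
cos H₀ = −tan(+48.9°) tan(+9.500°) = -0.1918, H₀ = 1.7638 rad.
Bracket: H₀ sin φ sin δ + cos φ cos δ sin H₀ = 1.7638×0.75356×0.16505 + 0.65738×0.98629×0.98143 = 0.219373 + 0.636327 = 0.855700.
Q̄ = (S₀/π) × [bracket] = (682/π) × 0.855700 = 185.76 W/m².
— Configuration B (φ=-31.3°):
cos H₀ = −tan(-31.3°) tan(+9.500°) = 0.1017, H₀ = 1.4689 rad.
Bracket: H₀ sin φ sin δ + cos φ cos δ sin H₀ = 1.4689×-0.51952×0.16505 + 0.85446×0.98629×0.99481 = -0.125953 + 0.838372 = 0.712419.
Q̄ = (S₀/π) × [bracket] = (682/π) × 0.712419 = 154.66 W/m².
Ratio Q̄_A / Q̄_B = 185.76 / 154.66 = 1.201.

Q̄_A / Q̄_B ≈ 1.20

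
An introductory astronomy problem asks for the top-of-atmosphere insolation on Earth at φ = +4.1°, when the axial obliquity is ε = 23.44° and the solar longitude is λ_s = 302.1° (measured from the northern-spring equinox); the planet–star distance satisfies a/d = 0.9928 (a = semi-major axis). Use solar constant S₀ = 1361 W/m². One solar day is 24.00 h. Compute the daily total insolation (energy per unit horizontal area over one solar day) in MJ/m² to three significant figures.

33.3 MJ/m²

Solar declination: sin δ = sin ε · sin λ_s = sin 23.44° × sin 302.1° = -0.33698, so δ = -19.693°.
cos H₀ = −tan(+4.1°) tan(-19.693°) = 0.0257, H₀ = 1.5451 rad.
Bracket: H₀ sin φ sin δ + cos φ cos δ sin H₀ = 1.5451×0.07150×-0.33698 + 0.99744×0.94151×0.99967 = -0.037228 + 0.938790 = 0.901562.
Inverse-square distance factor (a/d)² = 0.9928² = 0.985652.
Q̄ = (S₀/π) × 0.985652 × [bracket] = (1361/π) × 0.985652 × 0.901562 = 384.97 W/m².
Daily total = Q̄ × 24.00 h × 3600 s/h = 384.97 × 24.00 × 3600 / 10⁶ = 33.26 MJ/m².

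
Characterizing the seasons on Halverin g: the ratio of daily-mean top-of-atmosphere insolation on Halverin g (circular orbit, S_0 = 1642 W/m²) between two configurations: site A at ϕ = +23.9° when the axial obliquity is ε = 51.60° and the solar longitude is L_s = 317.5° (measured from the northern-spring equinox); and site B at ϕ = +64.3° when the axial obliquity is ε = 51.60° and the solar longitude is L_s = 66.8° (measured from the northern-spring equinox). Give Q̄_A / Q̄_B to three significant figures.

Q̄_A / Q̄_B ≈ 0.230

— Configuration A (ϕ=+23.9°):
Solar declination: sin δ = sin ε · sin L_s = sin 51.60° × sin 317.5° = -0.52946, so δ = -31.969°.
cos h₀ = −tan(+23.9°) tan(-31.969°) = 0.2766, h₀ = 1.2906 rad.
Bracket: h₀ sin ϕ sin δ + cos ϕ cos δ sin h₀ = 1.2906×0.40514×-0.52946 + 0.91425×0.84834×0.96099 = -0.276841 + 0.745339 = 0.468498.
Q̄ = (S_0/π) × [bracket] = (1642/π) × 0.468498 = 244.87 W/m².
— Configuration B (ϕ=+64.3°):
Solar declination: sin δ = sin ε · sin L_s = sin 51.60° × sin 66.8° = 0.72032, so δ = +46.081°.
cos h₀ = −tan(+64.3°) tan(+46.081°) = -2.1578 ≤ −1 ⇒ polar day, h₀ = π.
Bracket: h₀ sin ϕ sin δ + cos ϕ cos δ sin h₀ = 3.1416×0.90108×0.72032 + 0.43366×0.69364×0.00000 = 2.039106 + 0.000000 = 2.039106.
Q̄ = (S_0/π) × [bracket] = (1642/π) × 2.039106 = 1065.8 W/m².
Ratio Q̄_A / Q̄_B = 244.87 / 1065.8 = 0.2298.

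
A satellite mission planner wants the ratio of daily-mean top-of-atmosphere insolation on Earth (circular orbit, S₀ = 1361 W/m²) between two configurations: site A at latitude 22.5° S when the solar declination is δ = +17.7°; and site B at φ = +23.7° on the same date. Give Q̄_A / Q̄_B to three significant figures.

Q̄_A / Q̄_B ≈ 0.657

— Configuration A (φ=-22.5°):
cos H₀ = −tan(-22.5°) tan(+17.700°) = 0.1322, H₀ = 1.4382 rad.
Bracket: H₀ sin φ sin δ + cos φ cos δ sin H₀ = 1.4382×-0.38268×0.30403 + 0.92388×0.95266×0.99122 = -0.167329 + 0.872416 = 0.705087.
Q̄ = (S₀/π) × [bracket] = (1361/π) × 0.705087 = 305.46 W/m².
— Configuration B (φ=+23.7°):
cos H₀ = −tan(+23.7°) tan(+17.700°) = -0.1401, H₀ = 1.7114 rad.
Bracket: H₀ sin φ sin δ + cos φ cos δ sin H₀ = 1.7114×0.40195×0.30403 + 0.91566×0.95266×0.99014 = 0.209141 + 0.863712 = 1.072853.
Q̄ = (S₀/π) × [bracket] = (1361/π) × 1.072853 = 464.78 W/m².
Ratio Q̄_A / Q̄_B = 305.46 / 464.78 = 0.6572.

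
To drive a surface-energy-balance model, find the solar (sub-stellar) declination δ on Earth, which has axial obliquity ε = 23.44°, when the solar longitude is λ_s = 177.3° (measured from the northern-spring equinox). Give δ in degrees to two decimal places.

sin δ = sin ε · sin λ_s = sin 23.44° × sin 177.3° = 0.018738.
δ = arcsin(0.018738) = +1.07°.

δ = +1.07°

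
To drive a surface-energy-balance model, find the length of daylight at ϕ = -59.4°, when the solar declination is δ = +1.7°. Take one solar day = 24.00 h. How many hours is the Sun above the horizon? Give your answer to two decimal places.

11.62 h

cos h₀ = −tan ϕ · tan δ = −tan(-59.4°) × tan(+1.700°) = 0.0502, so h₀ = 1.5206 rad = 87.12°.
Daylight = 2h₀/(2π) × 24.00 h = (1.5206/π) × 24.00 = 11.62 h.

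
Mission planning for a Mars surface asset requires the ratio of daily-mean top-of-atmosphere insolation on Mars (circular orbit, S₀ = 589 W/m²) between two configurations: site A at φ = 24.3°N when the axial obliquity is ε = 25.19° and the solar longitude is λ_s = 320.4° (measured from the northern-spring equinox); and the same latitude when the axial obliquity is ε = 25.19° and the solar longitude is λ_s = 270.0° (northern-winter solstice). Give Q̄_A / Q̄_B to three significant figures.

Q̄_A / Q̄_B ≈ 1.25

— Configuration A (φ=+24.3°):
Solar declination: sin δ = sin ε · sin λ_s = sin 25.19° × sin 320.4° = -0.27130, so δ = -15.742°.
cos H₀ = −tan(+24.3°) tan(-15.742°) = 0.1273, H₀ = 1.4432 rad.
Bracket: H₀ sin φ sin δ + cos φ cos δ sin H₀ = 1.4432×0.41151×-0.27130 + 0.91140×0.96249×0.99187 = -0.161123 + 0.870082 = 0.708959.
Q̄ = (S₀/π) × [bracket] = (589/π) × 0.708959 = 132.92 W/m².
— Configuration B (φ=+24.3°):
Solar declination: sin δ = sin ε · sin λ_s = sin 25.19° × sin 270.0° = -0.42562, so δ = -25.190°.
cos H₀ = −tan(+24.3°) tan(-25.190°) = 0.2124, H₀ = 1.3568 rad.
Bracket: H₀ sin φ sin δ + cos φ cos δ sin H₀ = 1.3568×0.41151×-0.42562 + 0.91140×0.90490×0.97719 = -0.237639 + 0.805914 = 0.568275.
Q̄ = (S₀/π) × [bracket] = (589/π) × 0.568275 = 106.54 W/m².
Ratio Q̄_A / Q̄_B = 132.92 / 106.54 = 1.248.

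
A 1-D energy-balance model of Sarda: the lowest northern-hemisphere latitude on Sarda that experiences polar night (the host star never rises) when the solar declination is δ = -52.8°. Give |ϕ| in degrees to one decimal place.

|ϕ| = 37.2°

Polar night requires cos h₀ = −tan ϕ tan δ ≥ 1, i.e. tan ϕ tan δ ≤ −1.
The boundary is |tan ϕ| · |tan δ| = 1, so |ϕ| = 90° − |δ| = 90° − 52.8° = 37.2° in the northern hemisphere.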